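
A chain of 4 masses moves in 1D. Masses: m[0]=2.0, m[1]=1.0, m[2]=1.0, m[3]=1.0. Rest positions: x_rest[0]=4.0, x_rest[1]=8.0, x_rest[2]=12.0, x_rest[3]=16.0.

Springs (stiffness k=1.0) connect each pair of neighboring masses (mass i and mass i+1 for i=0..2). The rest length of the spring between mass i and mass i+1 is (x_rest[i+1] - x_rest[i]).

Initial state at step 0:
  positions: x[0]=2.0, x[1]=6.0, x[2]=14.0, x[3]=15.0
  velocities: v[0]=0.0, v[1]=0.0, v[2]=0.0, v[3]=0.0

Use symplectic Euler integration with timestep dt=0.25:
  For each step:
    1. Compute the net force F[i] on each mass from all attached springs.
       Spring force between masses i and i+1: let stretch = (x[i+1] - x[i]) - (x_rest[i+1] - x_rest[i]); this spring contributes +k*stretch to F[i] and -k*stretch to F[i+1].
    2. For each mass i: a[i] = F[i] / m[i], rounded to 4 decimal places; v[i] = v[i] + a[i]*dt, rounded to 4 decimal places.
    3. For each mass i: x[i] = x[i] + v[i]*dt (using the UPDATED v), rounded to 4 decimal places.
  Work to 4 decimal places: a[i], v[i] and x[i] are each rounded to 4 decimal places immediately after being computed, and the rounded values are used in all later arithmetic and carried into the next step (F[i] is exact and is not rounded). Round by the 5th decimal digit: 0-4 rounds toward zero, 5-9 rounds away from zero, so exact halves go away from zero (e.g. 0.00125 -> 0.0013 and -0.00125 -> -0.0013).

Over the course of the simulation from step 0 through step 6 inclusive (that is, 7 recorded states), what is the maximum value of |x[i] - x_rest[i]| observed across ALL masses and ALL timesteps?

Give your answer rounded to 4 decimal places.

Answer: 2.6769

Derivation:
Step 0: x=[2.0000 6.0000 14.0000 15.0000] v=[0.0000 0.0000 0.0000 0.0000]
Step 1: x=[2.0000 6.2500 13.5625 15.1875] v=[0.0000 1.0000 -1.7500 0.7500]
Step 2: x=[2.0078 6.6914 12.7695 15.5235] v=[0.0313 1.7656 -3.1719 1.3438]
Step 3: x=[2.0370 7.2200 11.7688 15.9373] v=[0.1168 2.1142 -4.0029 1.6553]
Step 4: x=[2.1032 7.7089 10.7443 16.3406] v=[0.2647 1.9557 -4.0980 1.6132]
Step 5: x=[2.2196 8.0372 9.8799 16.6441] v=[0.4654 1.3131 -3.4578 1.2141]
Step 6: x=[2.3928 8.1171 9.3231 16.7749] v=[0.6926 0.3194 -2.2274 0.5231]
Max displacement = 2.6769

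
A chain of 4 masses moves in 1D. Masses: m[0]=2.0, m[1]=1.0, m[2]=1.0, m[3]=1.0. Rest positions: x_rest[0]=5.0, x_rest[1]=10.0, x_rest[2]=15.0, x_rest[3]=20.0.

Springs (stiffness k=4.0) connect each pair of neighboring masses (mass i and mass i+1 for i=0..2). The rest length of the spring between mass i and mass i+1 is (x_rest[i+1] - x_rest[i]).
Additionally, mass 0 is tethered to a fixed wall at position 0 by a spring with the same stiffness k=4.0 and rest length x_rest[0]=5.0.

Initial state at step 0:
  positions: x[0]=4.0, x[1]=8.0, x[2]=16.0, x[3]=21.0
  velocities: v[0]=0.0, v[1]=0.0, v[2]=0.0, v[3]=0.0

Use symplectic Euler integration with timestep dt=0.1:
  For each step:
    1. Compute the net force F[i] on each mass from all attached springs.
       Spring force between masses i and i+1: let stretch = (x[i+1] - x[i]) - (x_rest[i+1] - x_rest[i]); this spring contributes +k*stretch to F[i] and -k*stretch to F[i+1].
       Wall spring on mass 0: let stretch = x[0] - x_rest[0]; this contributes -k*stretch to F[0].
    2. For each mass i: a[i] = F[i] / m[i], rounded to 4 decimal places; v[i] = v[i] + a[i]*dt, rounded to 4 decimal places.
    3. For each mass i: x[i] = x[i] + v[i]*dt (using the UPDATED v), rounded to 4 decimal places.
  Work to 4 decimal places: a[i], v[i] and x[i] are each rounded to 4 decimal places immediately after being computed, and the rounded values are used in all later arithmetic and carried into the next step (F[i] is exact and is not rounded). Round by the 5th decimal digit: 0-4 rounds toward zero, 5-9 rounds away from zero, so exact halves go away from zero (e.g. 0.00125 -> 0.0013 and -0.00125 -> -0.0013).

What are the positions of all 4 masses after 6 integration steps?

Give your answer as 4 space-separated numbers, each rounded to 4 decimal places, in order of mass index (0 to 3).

Step 0: x=[4.0000 8.0000 16.0000 21.0000] v=[0.0000 0.0000 0.0000 0.0000]
Step 1: x=[4.0000 8.1600 15.8800 21.0000] v=[0.0000 1.6000 -1.2000 0.0000]
Step 2: x=[4.0032 8.4624 15.6560 20.9952] v=[0.0320 3.0240 -2.2400 -0.0480]
Step 3: x=[4.0155 8.8742 15.3578 20.9768] v=[0.1232 4.1178 -2.9818 -0.1837]
Step 4: x=[4.0447 9.3510 15.0250 20.9337] v=[0.2918 4.7678 -3.3276 -0.4313]
Step 5: x=[4.0991 9.8425 14.7016 20.8542] v=[0.5441 4.9149 -3.2337 -0.7948]
Step 6: x=[4.1864 10.2986 14.4300 20.7286] v=[0.8730 4.5612 -2.7163 -1.2558]

Answer: 4.1864 10.2986 14.4300 20.7286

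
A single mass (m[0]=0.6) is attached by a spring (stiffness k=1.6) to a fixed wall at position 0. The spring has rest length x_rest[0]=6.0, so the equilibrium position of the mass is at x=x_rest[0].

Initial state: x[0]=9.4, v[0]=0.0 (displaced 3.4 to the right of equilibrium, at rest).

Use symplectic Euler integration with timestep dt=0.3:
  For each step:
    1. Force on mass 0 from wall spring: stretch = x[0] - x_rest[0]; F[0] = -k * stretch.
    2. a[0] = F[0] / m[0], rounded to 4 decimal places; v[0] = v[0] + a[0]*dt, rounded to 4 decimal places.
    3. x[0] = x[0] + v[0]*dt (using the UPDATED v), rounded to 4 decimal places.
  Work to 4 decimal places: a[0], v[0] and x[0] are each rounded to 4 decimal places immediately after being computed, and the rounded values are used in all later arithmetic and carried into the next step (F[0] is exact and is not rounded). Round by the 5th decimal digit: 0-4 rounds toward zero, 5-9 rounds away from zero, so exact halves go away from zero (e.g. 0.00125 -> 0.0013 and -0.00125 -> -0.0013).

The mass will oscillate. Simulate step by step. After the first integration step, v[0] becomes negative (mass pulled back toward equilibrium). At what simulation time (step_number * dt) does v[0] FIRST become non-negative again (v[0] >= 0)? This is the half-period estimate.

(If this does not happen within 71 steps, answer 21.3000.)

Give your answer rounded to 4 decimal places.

Answer: 2.1000

Derivation:
Step 0: x=[9.4000] v=[0.0000]
Step 1: x=[8.5840] v=[-2.7200]
Step 2: x=[7.1478] v=[-4.7872]
Step 3: x=[5.4362] v=[-5.7054]
Step 4: x=[3.8599] v=[-5.2544]
Step 5: x=[2.7972] v=[-3.5423]
Step 6: x=[2.5032] v=[-0.9801]
Step 7: x=[3.0484] v=[1.8173]
First v>=0 after going negative at step 7, time=2.1000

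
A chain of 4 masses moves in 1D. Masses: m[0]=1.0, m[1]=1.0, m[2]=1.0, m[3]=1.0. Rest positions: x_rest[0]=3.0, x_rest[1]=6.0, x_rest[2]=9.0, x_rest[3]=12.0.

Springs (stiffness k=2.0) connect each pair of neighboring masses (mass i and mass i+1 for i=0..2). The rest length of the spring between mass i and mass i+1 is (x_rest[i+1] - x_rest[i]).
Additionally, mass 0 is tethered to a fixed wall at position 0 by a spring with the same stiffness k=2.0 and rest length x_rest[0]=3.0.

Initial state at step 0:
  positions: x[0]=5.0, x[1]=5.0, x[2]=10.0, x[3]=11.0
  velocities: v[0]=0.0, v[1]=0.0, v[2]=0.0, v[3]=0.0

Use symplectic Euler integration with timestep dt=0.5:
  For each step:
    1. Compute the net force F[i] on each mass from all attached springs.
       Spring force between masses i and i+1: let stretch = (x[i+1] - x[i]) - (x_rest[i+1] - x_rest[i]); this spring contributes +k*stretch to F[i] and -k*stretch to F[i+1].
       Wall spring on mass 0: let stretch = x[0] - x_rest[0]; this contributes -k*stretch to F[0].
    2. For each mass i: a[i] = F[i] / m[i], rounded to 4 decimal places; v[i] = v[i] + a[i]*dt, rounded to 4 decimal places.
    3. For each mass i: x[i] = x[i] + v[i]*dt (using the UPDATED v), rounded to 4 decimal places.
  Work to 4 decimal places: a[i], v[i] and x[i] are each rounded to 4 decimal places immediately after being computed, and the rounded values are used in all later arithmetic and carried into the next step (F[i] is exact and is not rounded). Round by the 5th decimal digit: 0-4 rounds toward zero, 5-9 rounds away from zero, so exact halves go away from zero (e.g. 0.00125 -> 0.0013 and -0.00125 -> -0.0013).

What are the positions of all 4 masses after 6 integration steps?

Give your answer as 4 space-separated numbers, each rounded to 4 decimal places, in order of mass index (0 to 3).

Answer: 1.8282 7.9688 7.0626 12.8282

Derivation:
Step 0: x=[5.0000 5.0000 10.0000 11.0000] v=[0.0000 0.0000 0.0000 0.0000]
Step 1: x=[2.5000 7.5000 8.0000 12.0000] v=[-5.0000 5.0000 -4.0000 2.0000]
Step 2: x=[1.2500 7.7500 7.7500 12.5000] v=[-2.5000 0.5000 -0.5000 1.0000]
Step 3: x=[2.6250 4.7500 9.8750 12.1250] v=[2.7500 -6.0000 4.2500 -0.7500]
Step 4: x=[3.7500 3.2500 10.5625 12.1250] v=[2.2500 -3.0000 1.3750 0.0000]
Step 5: x=[2.7500 5.6563 8.3750 12.8438] v=[-2.0000 4.8125 -4.3750 1.4375]
Step 6: x=[1.8282 7.9688 7.0626 12.8282] v=[-1.8437 4.6249 -2.6249 -0.0313]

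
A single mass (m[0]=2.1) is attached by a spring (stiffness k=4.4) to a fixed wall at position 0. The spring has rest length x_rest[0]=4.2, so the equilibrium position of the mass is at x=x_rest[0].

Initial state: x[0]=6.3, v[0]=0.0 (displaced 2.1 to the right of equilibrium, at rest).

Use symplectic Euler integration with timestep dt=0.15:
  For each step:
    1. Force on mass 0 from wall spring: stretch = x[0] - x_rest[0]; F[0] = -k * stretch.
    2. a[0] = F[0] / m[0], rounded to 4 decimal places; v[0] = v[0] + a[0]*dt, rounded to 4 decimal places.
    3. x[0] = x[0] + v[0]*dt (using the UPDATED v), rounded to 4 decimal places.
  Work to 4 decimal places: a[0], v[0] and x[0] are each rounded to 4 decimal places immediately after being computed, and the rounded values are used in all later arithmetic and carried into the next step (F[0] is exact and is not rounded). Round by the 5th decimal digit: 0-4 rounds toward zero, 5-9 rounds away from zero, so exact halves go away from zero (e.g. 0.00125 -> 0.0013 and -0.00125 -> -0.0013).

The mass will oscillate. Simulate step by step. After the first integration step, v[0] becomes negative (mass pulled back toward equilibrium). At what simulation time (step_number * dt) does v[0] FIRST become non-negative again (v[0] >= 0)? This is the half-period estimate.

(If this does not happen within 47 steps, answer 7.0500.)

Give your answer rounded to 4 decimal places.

Answer: 2.2500

Derivation:
Step 0: x=[6.3000] v=[0.0000]
Step 1: x=[6.2010] v=[-0.6600]
Step 2: x=[6.0077] v=[-1.2889]
Step 3: x=[5.7292] v=[-1.8570]
Step 4: x=[5.3786] v=[-2.3376]
Step 5: x=[4.9724] v=[-2.7080]
Step 6: x=[4.5298] v=[-2.9508]
Step 7: x=[4.0716] v=[-3.0545]
Step 8: x=[3.6195] v=[-3.0142]
Step 9: x=[3.1947] v=[-2.8318]
Step 10: x=[2.8173] v=[-2.5159]
Step 11: x=[2.5051] v=[-2.0813]
Step 12: x=[2.2728] v=[-1.5486]
Step 13: x=[2.1314] v=[-0.9429]
Step 14: x=[2.0875] v=[-0.2928]
Step 15: x=[2.1432] v=[0.3711]
First v>=0 after going negative at step 15, time=2.2500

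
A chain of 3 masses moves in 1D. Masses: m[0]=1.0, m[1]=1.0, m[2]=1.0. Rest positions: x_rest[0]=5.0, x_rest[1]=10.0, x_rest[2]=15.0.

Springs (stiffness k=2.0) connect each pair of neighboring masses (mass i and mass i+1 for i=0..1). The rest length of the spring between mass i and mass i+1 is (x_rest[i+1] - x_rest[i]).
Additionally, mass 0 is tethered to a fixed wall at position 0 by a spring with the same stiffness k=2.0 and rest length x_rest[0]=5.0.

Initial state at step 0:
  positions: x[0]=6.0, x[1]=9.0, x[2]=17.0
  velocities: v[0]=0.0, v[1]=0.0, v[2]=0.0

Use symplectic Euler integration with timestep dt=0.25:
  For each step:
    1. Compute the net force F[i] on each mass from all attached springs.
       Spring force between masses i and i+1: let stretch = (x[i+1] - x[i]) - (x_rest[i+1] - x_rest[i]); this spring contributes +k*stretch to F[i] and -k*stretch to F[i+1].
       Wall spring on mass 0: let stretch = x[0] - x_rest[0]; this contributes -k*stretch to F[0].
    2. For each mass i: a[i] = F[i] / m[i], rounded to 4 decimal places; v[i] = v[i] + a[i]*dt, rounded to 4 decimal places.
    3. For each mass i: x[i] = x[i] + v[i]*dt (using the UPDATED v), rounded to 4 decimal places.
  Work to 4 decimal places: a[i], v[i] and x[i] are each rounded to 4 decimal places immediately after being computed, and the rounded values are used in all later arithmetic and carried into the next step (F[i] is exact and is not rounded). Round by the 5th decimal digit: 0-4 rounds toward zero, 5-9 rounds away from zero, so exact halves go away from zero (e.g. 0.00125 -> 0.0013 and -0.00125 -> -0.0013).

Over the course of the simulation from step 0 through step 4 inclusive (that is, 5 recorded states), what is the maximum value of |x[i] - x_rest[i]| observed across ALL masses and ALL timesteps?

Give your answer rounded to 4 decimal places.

Answer: 2.1573

Derivation:
Step 0: x=[6.0000 9.0000 17.0000] v=[0.0000 0.0000 0.0000]
Step 1: x=[5.6250 9.6250 16.6250] v=[-1.5000 2.5000 -1.5000]
Step 2: x=[5.0469 10.6250 16.0000] v=[-2.3125 4.0000 -2.5000]
Step 3: x=[4.5352 11.5996 15.3281] v=[-2.0469 3.8985 -2.6875]
Step 4: x=[4.3396 12.1573 14.8152] v=[-0.7823 2.2306 -2.0518]
Max displacement = 2.1573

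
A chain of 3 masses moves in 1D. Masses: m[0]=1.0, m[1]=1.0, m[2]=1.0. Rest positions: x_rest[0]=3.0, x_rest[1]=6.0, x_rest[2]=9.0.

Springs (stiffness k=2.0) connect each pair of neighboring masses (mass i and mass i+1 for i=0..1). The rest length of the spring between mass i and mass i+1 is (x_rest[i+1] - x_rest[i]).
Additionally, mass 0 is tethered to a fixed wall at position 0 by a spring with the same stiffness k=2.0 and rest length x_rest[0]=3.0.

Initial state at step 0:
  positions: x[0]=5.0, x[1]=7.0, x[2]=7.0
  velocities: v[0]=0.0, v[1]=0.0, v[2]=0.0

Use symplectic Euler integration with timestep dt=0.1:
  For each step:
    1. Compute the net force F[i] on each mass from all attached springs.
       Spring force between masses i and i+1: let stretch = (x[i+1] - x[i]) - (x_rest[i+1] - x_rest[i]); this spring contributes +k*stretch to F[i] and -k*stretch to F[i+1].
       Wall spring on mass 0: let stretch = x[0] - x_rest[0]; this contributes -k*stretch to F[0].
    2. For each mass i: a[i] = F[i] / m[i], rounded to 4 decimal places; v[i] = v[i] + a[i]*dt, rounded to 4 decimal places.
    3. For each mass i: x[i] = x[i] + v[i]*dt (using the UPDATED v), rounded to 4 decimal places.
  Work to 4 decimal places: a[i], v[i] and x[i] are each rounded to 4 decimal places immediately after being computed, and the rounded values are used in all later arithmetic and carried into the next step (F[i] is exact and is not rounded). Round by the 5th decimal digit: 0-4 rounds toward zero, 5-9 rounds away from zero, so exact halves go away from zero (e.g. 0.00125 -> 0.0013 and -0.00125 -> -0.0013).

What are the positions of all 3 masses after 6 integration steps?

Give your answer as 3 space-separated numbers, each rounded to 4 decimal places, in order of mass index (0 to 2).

Step 0: x=[5.0000 7.0000 7.0000] v=[0.0000 0.0000 0.0000]
Step 1: x=[4.9400 6.9600 7.0600] v=[-0.6000 -0.4000 0.6000]
Step 2: x=[4.8216 6.8816 7.1780] v=[-1.1840 -0.7840 1.1800]
Step 3: x=[4.6480 6.7679 7.3501] v=[-1.7363 -1.1367 1.7207]
Step 4: x=[4.4238 6.6235 7.5705] v=[-2.2419 -1.4442 2.2043]
Step 5: x=[4.1551 6.4540 7.8320] v=[-2.6867 -1.6947 2.6149]
Step 6: x=[3.8493 6.2661 8.1259] v=[-3.0579 -1.8789 2.9393]

Answer: 3.8493 6.2661 8.1259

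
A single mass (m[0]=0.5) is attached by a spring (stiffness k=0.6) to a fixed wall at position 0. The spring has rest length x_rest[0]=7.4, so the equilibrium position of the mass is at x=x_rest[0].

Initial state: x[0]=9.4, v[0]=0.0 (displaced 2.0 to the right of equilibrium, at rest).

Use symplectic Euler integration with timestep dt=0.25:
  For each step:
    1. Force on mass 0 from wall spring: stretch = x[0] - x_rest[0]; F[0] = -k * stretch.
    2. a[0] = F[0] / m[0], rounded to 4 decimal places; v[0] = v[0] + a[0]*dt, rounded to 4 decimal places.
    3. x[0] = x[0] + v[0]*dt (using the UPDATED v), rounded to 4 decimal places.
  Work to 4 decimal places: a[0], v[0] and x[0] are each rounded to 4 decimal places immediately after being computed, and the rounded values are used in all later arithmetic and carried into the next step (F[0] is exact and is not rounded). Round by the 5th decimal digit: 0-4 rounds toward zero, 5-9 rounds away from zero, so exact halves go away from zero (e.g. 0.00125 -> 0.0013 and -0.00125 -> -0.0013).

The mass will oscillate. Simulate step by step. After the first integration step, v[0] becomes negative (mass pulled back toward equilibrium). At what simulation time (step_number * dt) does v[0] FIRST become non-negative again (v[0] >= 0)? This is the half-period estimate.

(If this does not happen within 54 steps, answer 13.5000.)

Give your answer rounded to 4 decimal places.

Step 0: x=[9.4000] v=[0.0000]
Step 1: x=[9.2500] v=[-0.6000]
Step 2: x=[8.9613] v=[-1.1550]
Step 3: x=[8.5555] v=[-1.6234]
Step 4: x=[8.0630] v=[-1.9701]
Step 5: x=[7.5208] v=[-2.1690]
Step 6: x=[6.9695] v=[-2.2053]
Step 7: x=[6.4505] v=[-2.0762]
Step 8: x=[6.0027] v=[-1.7914]
Step 9: x=[5.6597] v=[-1.3722]
Step 10: x=[5.4472] v=[-0.8501]
Step 11: x=[5.3811] v=[-0.2643]
Step 12: x=[5.4665] v=[0.3414]
First v>=0 after going negative at step 12, time=3.0000

Answer: 3.0000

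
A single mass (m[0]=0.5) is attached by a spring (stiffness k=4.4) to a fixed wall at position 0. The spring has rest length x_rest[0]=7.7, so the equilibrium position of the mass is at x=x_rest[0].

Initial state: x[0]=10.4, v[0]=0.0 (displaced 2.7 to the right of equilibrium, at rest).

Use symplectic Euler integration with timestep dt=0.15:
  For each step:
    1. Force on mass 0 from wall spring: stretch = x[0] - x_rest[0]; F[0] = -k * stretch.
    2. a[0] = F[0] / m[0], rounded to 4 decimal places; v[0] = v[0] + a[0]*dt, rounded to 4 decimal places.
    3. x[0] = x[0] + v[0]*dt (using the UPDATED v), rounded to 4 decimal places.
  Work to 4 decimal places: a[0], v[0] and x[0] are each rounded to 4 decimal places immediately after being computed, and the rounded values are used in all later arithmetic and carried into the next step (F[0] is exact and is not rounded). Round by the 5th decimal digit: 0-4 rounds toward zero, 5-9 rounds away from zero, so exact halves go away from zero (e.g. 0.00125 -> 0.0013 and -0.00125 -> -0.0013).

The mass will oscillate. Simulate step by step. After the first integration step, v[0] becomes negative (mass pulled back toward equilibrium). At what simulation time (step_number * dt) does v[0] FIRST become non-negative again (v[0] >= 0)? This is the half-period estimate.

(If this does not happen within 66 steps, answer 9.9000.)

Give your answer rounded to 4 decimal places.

Answer: 1.2000

Derivation:
Step 0: x=[10.4000] v=[0.0000]
Step 1: x=[9.8654] v=[-3.5640]
Step 2: x=[8.9021] v=[-6.4223]
Step 3: x=[7.7007] v=[-8.0091]
Step 4: x=[6.4992] v=[-8.0100]
Step 5: x=[5.5355] v=[-6.4250]
Step 6: x=[5.0003] v=[-3.5679]
Step 7: x=[4.9997] v=[-0.0043]
Step 8: x=[5.5337] v=[3.5601]
First v>=0 after going negative at step 8, time=1.2000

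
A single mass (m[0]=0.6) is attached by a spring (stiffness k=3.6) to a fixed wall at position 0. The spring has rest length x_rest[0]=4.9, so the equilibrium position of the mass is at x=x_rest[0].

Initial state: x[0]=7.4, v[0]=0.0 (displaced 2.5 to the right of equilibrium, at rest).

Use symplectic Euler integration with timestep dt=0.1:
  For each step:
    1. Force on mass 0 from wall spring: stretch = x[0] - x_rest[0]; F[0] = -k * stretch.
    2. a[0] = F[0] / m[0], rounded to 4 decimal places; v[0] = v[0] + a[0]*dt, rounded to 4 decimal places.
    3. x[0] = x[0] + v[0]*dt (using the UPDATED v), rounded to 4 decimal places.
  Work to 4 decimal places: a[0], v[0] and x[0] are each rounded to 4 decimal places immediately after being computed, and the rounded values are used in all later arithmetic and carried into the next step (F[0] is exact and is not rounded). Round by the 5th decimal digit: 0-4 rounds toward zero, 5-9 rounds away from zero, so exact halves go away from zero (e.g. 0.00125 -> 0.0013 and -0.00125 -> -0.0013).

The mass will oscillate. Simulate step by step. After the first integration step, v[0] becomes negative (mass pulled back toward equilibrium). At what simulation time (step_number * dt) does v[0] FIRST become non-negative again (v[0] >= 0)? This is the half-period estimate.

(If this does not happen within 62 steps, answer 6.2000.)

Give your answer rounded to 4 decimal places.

Step 0: x=[7.4000] v=[0.0000]
Step 1: x=[7.2500] v=[-1.5000]
Step 2: x=[6.9590] v=[-2.9100]
Step 3: x=[6.5445] v=[-4.1454]
Step 4: x=[6.0313] v=[-5.1321]
Step 5: x=[5.4502] v=[-5.8109]
Step 6: x=[4.8361] v=[-6.1410]
Step 7: x=[4.2258] v=[-6.1027]
Step 8: x=[3.6560] v=[-5.6982]
Step 9: x=[3.1608] v=[-4.9518]
Step 10: x=[2.7700] v=[-3.9083]
Step 11: x=[2.5070] v=[-2.6303]
Step 12: x=[2.3876] v=[-1.1945]
Step 13: x=[2.4189] v=[0.3129]
First v>=0 after going negative at step 13, time=1.3000

Answer: 1.3000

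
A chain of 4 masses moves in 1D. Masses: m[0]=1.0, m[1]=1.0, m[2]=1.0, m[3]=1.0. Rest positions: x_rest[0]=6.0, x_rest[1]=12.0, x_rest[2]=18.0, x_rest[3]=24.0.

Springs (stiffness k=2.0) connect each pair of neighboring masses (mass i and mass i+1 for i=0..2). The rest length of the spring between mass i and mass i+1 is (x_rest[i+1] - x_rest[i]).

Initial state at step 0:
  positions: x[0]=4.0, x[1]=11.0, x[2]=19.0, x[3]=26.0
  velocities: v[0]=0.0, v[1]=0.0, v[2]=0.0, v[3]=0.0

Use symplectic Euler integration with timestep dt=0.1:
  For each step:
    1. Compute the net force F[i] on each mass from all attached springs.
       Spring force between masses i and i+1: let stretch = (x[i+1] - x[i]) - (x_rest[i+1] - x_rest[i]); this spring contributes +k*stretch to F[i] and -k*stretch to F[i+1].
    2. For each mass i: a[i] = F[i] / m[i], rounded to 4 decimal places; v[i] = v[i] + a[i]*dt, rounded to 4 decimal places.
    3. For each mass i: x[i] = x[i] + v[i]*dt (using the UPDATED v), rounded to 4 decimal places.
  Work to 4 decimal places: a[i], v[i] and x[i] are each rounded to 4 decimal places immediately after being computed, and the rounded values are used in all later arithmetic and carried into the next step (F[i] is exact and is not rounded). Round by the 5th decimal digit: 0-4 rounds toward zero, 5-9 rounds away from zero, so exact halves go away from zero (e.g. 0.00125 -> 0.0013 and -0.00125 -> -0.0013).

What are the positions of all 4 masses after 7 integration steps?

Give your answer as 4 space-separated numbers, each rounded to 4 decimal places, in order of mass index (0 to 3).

Answer: 4.5569 11.4689 18.5312 25.4432

Derivation:
Step 0: x=[4.0000 11.0000 19.0000 26.0000] v=[0.0000 0.0000 0.0000 0.0000]
Step 1: x=[4.0200 11.0200 18.9800 25.9800] v=[0.2000 0.2000 -0.2000 -0.2000]
Step 2: x=[4.0600 11.0592 18.9408 25.9400] v=[0.4000 0.3920 -0.3920 -0.4000]
Step 3: x=[4.1200 11.1161 18.8840 25.8800] v=[0.5998 0.5685 -0.5685 -0.5998]
Step 4: x=[4.1999 11.1884 18.8117 25.8001] v=[0.7990 0.7229 -0.7229 -0.7990]
Step 5: x=[4.2996 11.2734 18.7267 25.7004] v=[0.9967 0.8499 -0.8499 -0.9967]
Step 6: x=[4.4188 11.3680 18.6321 25.5813] v=[1.1915 0.9458 -0.9458 -1.1914]
Step 7: x=[4.5569 11.4689 18.5312 25.4432] v=[1.3813 1.0088 -1.0088 -1.3812]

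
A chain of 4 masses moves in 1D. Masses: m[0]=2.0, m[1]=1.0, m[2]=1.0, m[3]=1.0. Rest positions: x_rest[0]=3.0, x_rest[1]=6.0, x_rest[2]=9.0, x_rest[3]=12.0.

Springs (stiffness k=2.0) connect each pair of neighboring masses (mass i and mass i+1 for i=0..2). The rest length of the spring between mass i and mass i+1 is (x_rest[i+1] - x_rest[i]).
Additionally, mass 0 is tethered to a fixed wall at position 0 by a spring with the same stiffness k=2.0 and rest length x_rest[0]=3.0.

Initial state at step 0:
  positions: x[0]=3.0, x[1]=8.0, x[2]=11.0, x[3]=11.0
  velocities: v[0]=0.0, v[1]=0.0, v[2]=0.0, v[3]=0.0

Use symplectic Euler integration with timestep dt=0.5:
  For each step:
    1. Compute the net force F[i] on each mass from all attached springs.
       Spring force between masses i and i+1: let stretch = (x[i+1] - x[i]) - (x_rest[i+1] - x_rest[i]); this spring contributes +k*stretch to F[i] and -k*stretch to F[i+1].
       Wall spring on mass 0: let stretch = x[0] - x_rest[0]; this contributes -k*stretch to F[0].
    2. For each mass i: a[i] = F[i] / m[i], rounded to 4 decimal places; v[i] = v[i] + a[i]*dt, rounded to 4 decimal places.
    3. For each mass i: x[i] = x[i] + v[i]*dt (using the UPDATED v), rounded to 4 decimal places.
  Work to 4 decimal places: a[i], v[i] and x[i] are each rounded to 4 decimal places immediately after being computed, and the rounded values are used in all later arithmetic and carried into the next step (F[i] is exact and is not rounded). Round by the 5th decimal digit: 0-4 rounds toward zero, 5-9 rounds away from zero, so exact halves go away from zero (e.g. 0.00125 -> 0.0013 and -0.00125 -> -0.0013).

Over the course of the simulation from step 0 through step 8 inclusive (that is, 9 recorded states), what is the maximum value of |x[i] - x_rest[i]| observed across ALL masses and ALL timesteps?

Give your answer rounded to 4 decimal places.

Answer: 2.1250

Derivation:
Step 0: x=[3.0000 8.0000 11.0000 11.0000] v=[0.0000 0.0000 0.0000 0.0000]
Step 1: x=[3.5000 7.0000 9.5000 12.5000] v=[1.0000 -2.0000 -3.0000 3.0000]
Step 2: x=[4.0000 5.5000 8.2500 14.0000] v=[1.0000 -3.0000 -2.5000 3.0000]
Step 3: x=[3.8750 4.6250 8.5000 14.1250] v=[-0.2500 -1.7500 0.5000 0.2500]
Step 4: x=[2.9688 5.3125 9.6250 12.9375] v=[-1.8125 1.3750 2.2500 -2.3750]
Step 5: x=[1.9063 6.9844 10.2500 11.5938] v=[-2.1251 3.3438 1.2500 -2.6875]
Step 6: x=[1.6367 7.7501 9.9141 11.0782] v=[-0.5392 1.5313 -0.6718 -1.0313]
Step 7: x=[2.4863 6.5411 9.0783 11.4805] v=[1.6992 -2.4181 -1.6717 0.8046]
Step 8: x=[3.7281 4.5733 8.1750 12.1817] v=[2.4835 -3.9357 -1.8067 1.4024]
Max displacement = 2.1250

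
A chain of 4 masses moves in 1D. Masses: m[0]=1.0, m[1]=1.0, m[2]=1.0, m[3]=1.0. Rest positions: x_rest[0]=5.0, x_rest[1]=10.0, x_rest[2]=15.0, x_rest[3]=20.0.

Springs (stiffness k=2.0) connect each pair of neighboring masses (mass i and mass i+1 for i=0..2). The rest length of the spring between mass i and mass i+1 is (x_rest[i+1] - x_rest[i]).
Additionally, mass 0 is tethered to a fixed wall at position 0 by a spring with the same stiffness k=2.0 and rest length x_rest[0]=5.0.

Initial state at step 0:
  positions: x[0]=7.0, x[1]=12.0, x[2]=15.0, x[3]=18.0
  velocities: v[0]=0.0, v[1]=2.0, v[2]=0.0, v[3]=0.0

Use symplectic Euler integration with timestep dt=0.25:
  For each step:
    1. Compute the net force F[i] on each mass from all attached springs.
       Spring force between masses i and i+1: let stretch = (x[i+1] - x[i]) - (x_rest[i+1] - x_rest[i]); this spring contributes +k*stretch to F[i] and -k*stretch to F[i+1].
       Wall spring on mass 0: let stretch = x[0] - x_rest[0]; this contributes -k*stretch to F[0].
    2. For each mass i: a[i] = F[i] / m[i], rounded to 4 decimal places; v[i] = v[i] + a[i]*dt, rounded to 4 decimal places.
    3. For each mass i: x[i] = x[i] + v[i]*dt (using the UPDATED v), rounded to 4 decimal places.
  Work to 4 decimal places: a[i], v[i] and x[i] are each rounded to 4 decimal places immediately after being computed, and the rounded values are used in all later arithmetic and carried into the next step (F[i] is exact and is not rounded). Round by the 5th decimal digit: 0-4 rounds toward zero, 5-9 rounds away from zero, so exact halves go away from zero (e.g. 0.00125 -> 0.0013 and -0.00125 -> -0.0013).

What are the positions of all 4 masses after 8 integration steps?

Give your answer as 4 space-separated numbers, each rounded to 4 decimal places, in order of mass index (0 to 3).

Step 0: x=[7.0000 12.0000 15.0000 18.0000] v=[0.0000 2.0000 0.0000 0.0000]
Step 1: x=[6.7500 12.2500 15.0000 18.2500] v=[-1.0000 1.0000 0.0000 1.0000]
Step 2: x=[6.3438 12.1563 15.0625 18.7188] v=[-1.6250 -0.3750 0.2500 1.8750]
Step 3: x=[5.8711 11.6993 15.2188 19.3555] v=[-1.8907 -1.8282 0.6251 2.5469]
Step 4: x=[5.3931 10.9537 15.4522 20.1002] v=[-1.9122 -2.9826 0.9337 2.9786]
Step 5: x=[4.9360 10.0753 15.7043 20.8889] v=[-1.8285 -3.5137 1.0085 3.1546]
Step 6: x=[4.5043 9.2581 15.9009 21.6545] v=[-1.7269 -3.2689 0.7863 3.0623]
Step 7: x=[4.1038 8.6770 15.9863 22.3259] v=[-1.6022 -2.3244 0.3417 2.6855]
Step 8: x=[3.7619 8.4379 15.9505 22.8298] v=[-1.3675 -0.9564 -0.1432 2.0157]

Answer: 3.7619 8.4379 15.9505 22.8298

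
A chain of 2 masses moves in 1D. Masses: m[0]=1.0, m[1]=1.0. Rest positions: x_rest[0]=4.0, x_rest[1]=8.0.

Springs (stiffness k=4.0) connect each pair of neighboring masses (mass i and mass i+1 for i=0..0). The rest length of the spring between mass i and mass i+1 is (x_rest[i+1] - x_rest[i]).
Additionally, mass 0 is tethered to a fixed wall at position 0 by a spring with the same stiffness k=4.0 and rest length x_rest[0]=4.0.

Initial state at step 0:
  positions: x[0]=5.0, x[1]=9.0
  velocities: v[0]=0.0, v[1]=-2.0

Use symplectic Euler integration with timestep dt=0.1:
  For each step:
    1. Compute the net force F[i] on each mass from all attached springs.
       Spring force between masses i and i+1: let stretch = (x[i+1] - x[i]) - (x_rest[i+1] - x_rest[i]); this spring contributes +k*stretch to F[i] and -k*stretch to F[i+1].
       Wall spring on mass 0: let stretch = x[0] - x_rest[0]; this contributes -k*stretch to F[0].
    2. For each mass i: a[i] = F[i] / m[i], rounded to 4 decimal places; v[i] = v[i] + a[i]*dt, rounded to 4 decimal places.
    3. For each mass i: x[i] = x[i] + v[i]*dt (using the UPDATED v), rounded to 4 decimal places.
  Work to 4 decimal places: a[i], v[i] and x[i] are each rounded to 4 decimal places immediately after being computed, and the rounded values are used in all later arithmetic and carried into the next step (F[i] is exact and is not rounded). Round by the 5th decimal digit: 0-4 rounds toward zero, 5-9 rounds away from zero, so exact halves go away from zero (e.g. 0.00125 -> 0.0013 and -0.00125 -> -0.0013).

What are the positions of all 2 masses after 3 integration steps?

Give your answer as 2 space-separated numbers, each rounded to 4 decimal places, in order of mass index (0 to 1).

Step 0: x=[5.0000 9.0000] v=[0.0000 -2.0000]
Step 1: x=[4.9600 8.8000] v=[-0.4000 -2.0000]
Step 2: x=[4.8752 8.6064] v=[-0.8480 -1.9360]
Step 3: x=[4.7446 8.4236] v=[-1.3056 -1.8285]

Answer: 4.7446 8.4236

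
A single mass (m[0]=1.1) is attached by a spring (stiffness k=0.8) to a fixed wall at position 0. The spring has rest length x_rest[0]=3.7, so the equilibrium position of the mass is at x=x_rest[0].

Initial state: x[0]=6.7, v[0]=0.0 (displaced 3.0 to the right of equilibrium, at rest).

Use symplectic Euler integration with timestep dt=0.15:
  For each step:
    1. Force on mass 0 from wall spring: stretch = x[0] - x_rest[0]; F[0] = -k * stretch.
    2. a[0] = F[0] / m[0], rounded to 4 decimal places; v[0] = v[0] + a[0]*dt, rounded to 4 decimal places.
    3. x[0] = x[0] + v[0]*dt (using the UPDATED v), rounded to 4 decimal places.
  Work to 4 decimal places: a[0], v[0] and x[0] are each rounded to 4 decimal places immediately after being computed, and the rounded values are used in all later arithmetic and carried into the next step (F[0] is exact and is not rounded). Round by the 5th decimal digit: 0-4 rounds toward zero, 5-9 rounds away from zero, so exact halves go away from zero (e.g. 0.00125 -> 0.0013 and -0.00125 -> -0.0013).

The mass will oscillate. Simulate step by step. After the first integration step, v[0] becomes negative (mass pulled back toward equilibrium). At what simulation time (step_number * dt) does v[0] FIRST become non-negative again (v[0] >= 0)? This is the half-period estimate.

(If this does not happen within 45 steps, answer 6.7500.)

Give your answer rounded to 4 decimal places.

Answer: 3.7500

Derivation:
Step 0: x=[6.7000] v=[0.0000]
Step 1: x=[6.6509] v=[-0.3273]
Step 2: x=[6.5535] v=[-0.6492]
Step 3: x=[6.4094] v=[-0.9605]
Step 4: x=[6.2210] v=[-1.2561]
Step 5: x=[5.9913] v=[-1.5311]
Step 6: x=[5.7241] v=[-1.7811]
Step 7: x=[5.4238] v=[-2.0019]
Step 8: x=[5.0953] v=[-2.1900]
Step 9: x=[4.7440] v=[-2.3422]
Step 10: x=[4.3756] v=[-2.4561]
Step 11: x=[3.9961] v=[-2.5298]
Step 12: x=[3.6118] v=[-2.5621]
Step 13: x=[3.2289] v=[-2.5525]
Step 14: x=[2.8537] v=[-2.5011]
Step 15: x=[2.4924] v=[-2.4088]
Step 16: x=[2.1508] v=[-2.2771]
Step 17: x=[1.8346] v=[-2.1081]
Step 18: x=[1.5489] v=[-1.9046]
Step 19: x=[1.2984] v=[-1.6699]
Step 20: x=[1.0872] v=[-1.4079]
Step 21: x=[0.9188] v=[-1.1229]
Step 22: x=[0.7959] v=[-0.8195]
Step 23: x=[0.7205] v=[-0.5027]
Step 24: x=[0.6938] v=[-0.1777]
Step 25: x=[0.7163] v=[0.1502]
First v>=0 after going negative at step 25, time=3.7500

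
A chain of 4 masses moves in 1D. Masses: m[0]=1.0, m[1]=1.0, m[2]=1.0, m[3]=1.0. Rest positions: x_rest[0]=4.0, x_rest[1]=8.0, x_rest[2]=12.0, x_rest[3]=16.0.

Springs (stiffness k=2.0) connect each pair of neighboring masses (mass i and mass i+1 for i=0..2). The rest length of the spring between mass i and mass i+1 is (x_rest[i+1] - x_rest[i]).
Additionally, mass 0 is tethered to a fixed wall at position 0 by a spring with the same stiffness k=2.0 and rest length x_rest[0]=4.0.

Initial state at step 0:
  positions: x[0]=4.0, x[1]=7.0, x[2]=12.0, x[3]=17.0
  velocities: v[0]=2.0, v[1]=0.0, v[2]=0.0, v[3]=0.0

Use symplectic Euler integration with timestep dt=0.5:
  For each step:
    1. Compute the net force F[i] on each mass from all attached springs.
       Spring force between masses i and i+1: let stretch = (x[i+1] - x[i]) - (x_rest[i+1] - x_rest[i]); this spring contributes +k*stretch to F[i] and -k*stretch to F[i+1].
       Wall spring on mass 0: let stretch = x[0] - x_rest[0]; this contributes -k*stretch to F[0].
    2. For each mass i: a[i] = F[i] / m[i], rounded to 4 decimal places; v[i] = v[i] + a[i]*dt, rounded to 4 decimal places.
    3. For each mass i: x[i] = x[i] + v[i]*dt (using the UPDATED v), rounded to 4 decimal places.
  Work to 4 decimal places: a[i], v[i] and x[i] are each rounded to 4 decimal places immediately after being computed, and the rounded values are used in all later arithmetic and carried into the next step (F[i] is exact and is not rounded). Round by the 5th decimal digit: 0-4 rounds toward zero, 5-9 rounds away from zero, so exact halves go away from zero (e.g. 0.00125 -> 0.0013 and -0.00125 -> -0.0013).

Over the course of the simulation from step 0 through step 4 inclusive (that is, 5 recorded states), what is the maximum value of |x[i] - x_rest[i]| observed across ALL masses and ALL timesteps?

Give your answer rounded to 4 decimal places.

Step 0: x=[4.0000 7.0000 12.0000 17.0000] v=[2.0000 0.0000 0.0000 0.0000]
Step 1: x=[4.5000 8.0000 12.0000 16.5000] v=[1.0000 2.0000 0.0000 -1.0000]
Step 2: x=[4.5000 9.2500 12.2500 15.7500] v=[0.0000 2.5000 0.5000 -1.5000]
Step 3: x=[4.6250 9.6250 12.7500 15.2500] v=[0.2500 0.7500 1.0000 -1.0000]
Step 4: x=[4.9375 9.0625 12.9375 15.5000] v=[0.6250 -1.1250 0.3750 0.5000]
Max displacement = 1.6250

Answer: 1.6250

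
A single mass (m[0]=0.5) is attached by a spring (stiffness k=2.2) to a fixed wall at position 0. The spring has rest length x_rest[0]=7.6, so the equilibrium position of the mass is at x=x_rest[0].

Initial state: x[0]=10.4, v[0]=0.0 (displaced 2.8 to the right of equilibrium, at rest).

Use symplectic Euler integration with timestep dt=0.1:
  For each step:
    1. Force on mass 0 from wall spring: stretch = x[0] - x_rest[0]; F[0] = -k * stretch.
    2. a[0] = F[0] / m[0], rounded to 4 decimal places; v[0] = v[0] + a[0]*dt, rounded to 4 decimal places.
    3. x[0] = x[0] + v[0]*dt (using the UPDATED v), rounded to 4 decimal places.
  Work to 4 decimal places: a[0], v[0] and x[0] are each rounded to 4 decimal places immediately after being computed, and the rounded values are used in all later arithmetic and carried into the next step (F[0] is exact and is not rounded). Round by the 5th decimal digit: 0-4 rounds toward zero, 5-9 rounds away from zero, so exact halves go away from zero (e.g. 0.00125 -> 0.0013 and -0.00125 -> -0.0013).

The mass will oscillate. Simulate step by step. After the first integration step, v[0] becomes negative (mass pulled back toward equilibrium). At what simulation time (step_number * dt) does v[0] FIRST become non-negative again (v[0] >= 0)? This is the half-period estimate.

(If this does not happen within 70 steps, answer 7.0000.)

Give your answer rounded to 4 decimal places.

Answer: 1.5000

Derivation:
Step 0: x=[10.4000] v=[0.0000]
Step 1: x=[10.2768] v=[-1.2320]
Step 2: x=[10.0358] v=[-2.4098]
Step 3: x=[9.6876] v=[-3.4816]
Step 4: x=[9.2476] v=[-4.4001]
Step 5: x=[8.7351] v=[-5.1250]
Step 6: x=[8.1727] v=[-5.6244]
Step 7: x=[7.5851] v=[-5.8764]
Step 8: x=[6.9981] v=[-5.8698]
Step 9: x=[6.4376] v=[-5.6050]
Step 10: x=[5.9283] v=[-5.0935]
Step 11: x=[5.4925] v=[-4.3580]
Step 12: x=[5.1494] v=[-3.4307]
Step 13: x=[4.9142] v=[-2.3524]
Step 14: x=[4.7971] v=[-1.1707]
Step 15: x=[4.8034] v=[0.0626]
First v>=0 after going negative at step 15, time=1.5000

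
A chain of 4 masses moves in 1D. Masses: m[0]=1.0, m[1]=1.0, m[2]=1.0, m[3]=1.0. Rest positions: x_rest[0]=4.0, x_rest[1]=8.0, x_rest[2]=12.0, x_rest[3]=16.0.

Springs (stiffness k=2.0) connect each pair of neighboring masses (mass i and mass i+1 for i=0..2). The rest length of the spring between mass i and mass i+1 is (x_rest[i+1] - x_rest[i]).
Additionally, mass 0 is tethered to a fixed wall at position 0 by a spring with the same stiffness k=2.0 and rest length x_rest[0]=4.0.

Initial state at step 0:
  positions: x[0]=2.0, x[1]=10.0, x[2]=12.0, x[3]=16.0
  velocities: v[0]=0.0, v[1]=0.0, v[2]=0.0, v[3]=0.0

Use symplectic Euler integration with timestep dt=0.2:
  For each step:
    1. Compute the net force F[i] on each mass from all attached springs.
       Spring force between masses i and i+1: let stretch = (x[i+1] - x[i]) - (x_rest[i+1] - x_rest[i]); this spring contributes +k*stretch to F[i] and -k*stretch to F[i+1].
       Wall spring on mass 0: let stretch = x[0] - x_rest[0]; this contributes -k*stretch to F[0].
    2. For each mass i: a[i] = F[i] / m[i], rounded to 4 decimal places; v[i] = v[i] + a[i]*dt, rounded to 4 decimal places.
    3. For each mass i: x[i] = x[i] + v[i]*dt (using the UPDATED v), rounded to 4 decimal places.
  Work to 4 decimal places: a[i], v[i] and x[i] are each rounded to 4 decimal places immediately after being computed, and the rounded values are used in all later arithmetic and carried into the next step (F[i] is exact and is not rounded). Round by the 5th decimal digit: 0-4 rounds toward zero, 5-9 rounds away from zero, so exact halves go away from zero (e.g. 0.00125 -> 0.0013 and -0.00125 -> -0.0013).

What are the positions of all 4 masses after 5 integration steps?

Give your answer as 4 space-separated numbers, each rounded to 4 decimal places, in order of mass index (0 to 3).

Answer: 5.9065 6.3888 12.7037 16.2951

Derivation:
Step 0: x=[2.0000 10.0000 12.0000 16.0000] v=[0.0000 0.0000 0.0000 0.0000]
Step 1: x=[2.4800 9.5200 12.1600 16.0000] v=[2.4000 -2.4000 0.8000 0.0000]
Step 2: x=[3.3248 8.6880 12.4160 16.0128] v=[4.2240 -4.1600 1.2800 0.0640]
Step 3: x=[4.3327 7.7252 12.6615 16.0579] v=[5.0394 -4.8141 1.2275 0.2253]
Step 4: x=[5.2654 6.8859 12.7838 16.1512] v=[4.6633 -4.1966 0.6115 0.4667]
Step 5: x=[5.9065 6.3888 12.7037 16.2951] v=[3.2053 -2.4856 -0.4007 0.7197]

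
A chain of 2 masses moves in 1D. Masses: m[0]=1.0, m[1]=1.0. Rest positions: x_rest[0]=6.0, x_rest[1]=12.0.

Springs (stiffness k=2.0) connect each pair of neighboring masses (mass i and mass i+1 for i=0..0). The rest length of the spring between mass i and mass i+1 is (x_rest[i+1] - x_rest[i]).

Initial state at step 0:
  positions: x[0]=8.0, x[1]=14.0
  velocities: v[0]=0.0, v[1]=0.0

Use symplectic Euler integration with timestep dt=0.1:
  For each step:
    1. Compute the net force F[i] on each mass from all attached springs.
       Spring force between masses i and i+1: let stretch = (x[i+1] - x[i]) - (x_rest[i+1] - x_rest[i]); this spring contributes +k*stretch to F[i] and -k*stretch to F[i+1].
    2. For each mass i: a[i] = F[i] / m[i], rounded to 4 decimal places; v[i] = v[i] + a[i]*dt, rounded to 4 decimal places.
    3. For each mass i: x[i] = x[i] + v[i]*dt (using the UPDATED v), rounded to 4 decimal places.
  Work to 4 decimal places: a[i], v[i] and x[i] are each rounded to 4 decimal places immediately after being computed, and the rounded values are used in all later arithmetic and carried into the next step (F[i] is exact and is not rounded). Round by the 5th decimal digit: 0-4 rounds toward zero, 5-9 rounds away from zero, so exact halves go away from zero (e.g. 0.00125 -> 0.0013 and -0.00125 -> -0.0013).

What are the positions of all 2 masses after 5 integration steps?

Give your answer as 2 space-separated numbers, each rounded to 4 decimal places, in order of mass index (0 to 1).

Answer: 8.0000 14.0000

Derivation:
Step 0: x=[8.0000 14.0000] v=[0.0000 0.0000]
Step 1: x=[8.0000 14.0000] v=[0.0000 0.0000]
Step 2: x=[8.0000 14.0000] v=[0.0000 0.0000]
Step 3: x=[8.0000 14.0000] v=[0.0000 0.0000]
Step 4: x=[8.0000 14.0000] v=[0.0000 0.0000]
Step 5: x=[8.0000 14.0000] v=[0.0000 0.0000]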